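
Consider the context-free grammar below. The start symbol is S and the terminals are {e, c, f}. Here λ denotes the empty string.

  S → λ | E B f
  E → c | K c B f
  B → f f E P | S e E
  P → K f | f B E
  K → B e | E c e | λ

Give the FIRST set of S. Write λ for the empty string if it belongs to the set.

FIRST(S): from S→λ we get {λ}; from S→E B f we get {c, e, f}. So FIRST(S) = {λ, c, e, f}.
FIRST(B): from B→f f E P we get {f}; from B→S e E we get {c, e, f}. So FIRST(B) = {c, e, f}.
FIRST(E): from E→c we get {c}; from E→K c B f we get {c, e, f}. So FIRST(E) = {c, e, f}.
FIRST(K): from K→B e we get {c, e, f}; from K→E c e we get {c, e, f}; from K→λ we get {λ}. So FIRST(K) = {λ, c, e, f}.
FIRST(P): from P→K f we get {c, e, f}; from P→f B E we get {f}. So FIRST(P) = {c, e, f}.

{λ, c, e, f}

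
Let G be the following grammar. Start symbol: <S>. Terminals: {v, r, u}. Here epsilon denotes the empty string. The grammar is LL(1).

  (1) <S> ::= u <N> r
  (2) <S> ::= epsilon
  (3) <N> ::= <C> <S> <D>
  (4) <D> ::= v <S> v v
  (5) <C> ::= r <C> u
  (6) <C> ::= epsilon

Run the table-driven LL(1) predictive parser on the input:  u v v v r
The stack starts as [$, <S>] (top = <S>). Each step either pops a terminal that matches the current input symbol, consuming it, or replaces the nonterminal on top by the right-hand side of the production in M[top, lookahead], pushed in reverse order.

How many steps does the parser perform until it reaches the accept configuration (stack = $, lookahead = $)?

      Stack            Input        Action
   1  $ <S>            u v v v r $  expand <S> ::= u <N> r
   2  $ r <N> u        u v v v r $  match u
   3  $ r <N>          v v v r $    expand <N> ::= <C> <S> <D>
   4  $ r <D> <S> <C>  v v v r $    expand <C> ::= epsilon
   5  $ r <D> <S>      v v v r $    expand <S> ::= epsilon
   6  $ r <D>          v v v r $    expand <D> ::= v <S> v v
   7  $ r v v <S> v    v v v r $    match v
   8  $ r v v <S>      v v r $      expand <S> ::= epsilon
   9  $ r v v          v v r $      match v
  10  $ r v            v r $        match v
  11  $ r              r $          match r
Accept reached after 11 steps.

11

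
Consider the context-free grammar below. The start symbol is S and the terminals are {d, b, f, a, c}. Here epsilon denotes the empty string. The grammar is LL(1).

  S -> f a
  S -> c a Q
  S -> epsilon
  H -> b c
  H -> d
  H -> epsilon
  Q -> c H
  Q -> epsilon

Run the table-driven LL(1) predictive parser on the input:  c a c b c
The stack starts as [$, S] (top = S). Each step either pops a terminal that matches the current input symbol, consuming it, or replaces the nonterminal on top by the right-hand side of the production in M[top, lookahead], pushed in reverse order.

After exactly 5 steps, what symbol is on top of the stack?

H

     Stack    Input        Action
  1  $ S      c a c b c $  expand S -> c a Q
  2  $ Q a c  c a c b c $  match c
  3  $ Q a    a c b c $    match a
  4  $ Q      c b c $      expand Q -> c H
  5  $ H c    c b c $      match c
Stack after step 5: $ H (top = H).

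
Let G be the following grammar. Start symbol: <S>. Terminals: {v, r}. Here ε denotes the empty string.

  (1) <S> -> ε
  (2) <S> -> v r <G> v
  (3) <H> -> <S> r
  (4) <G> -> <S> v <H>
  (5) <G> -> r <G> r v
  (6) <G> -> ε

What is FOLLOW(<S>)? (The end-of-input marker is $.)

FIRST(<S>) = {ε, v}
FIRST(<H>) = {r, v}  (via <S> r)
FIRST(<G>) = {ε, r, v}  (via <S> v <H>)
FOLLOW(<S>) includes $ since <S> is the start symbol.
FOLLOW(<S>): in <H>-><S> r, <S> is followed by r with FIRST {r}; in <G>-><S> v <H>, <S> is followed by v <H> with FIRST {v}. Thus FOLLOW(<S>) = {$, r, v}.
FOLLOW(<G>): in <S>->v r <G> v, <G> is followed by v with FIRST {v}; in <G>->r <G> r v, <G> is followed by r v with FIRST {r}. Thus FOLLOW(<G>) = {r, v}.
FOLLOW(<H>): in <G>-><S> v <H>, the suffix after <H> is empty, so FOLLOW(<H>) ⊇ FOLLOW(<G>) = {r, v}. Thus FOLLOW(<H>) = {r, v}.

{$, r, v}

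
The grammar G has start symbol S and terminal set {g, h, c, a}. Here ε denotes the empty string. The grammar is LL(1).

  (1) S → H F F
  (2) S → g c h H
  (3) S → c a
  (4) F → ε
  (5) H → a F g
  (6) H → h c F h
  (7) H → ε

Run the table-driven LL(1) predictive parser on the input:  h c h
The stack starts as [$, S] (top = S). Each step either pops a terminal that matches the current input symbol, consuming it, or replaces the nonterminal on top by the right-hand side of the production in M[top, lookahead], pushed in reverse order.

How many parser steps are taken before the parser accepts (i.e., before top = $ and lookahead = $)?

8

step 1: stack=$ S  input=h c h $  — expand S → H F F
step 2: stack=$ F F H  input=h c h $  — expand H → h c F h
step 3: stack=$ F F h F c h  input=h c h $  — match h
step 4: stack=$ F F h F c  input=c h $  — match c
step 5: stack=$ F F h F  input=h $  — expand F → ε
step 6: stack=$ F F h  input=h $  — match h
step 7: stack=$ F F  input=$  — expand F → ε
step 8: stack=$ F  input=$  — expand F → ε
Accept reached after 8 steps.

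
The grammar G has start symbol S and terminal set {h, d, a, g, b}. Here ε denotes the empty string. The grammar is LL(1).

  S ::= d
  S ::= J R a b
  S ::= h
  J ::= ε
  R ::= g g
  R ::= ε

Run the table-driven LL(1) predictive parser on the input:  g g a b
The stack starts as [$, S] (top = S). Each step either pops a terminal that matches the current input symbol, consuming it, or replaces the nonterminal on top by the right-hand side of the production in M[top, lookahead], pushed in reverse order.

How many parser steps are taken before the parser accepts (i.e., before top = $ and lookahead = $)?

step 1: stack=$ S  input=g g a b $  — expand S ::= J R a b
step 2: stack=$ b a R J  input=g g a b $  — expand J ::= ε
step 3: stack=$ b a R  input=g g a b $  — expand R ::= g g
step 4: stack=$ b a g g  input=g g a b $  — match g
step 5: stack=$ b a g  input=g a b $  — match g
step 6: stack=$ b a  input=a b $  — match a
step 7: stack=$ b  input=b $  — match b
Accept reached after 7 steps.

7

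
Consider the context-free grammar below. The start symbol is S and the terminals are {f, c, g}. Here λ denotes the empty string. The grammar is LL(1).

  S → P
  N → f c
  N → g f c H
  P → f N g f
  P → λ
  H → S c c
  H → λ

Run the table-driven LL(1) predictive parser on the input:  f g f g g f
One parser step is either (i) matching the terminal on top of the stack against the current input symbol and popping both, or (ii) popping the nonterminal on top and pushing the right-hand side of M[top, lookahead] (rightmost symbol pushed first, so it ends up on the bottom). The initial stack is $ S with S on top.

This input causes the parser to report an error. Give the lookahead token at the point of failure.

g

     Stack          Input          Action
  1  $ S            f g f g g f $  expand S → P
  2  $ P            f g f g g f $  expand P → f N g f
  3  $ f g N f      f g f g g f $  match f
  4  $ f g N        g f g g f $    expand N → g f c H
  5  $ f g H c f g  g f g g f $    match g
  6  $ f g H c f    f g g f $      match f
  7  $ f g H c      g g f $        error: top is terminal c but lookahead is g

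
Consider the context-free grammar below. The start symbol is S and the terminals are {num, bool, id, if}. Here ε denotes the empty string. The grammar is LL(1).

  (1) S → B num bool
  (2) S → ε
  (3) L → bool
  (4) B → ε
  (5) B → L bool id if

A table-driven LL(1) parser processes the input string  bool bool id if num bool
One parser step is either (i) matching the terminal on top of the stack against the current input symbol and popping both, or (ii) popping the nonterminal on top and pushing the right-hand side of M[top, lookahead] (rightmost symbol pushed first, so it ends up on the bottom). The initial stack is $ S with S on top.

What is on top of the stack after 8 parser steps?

bool

step 1: stack=$ S  input=bool bool id if num bool $  — expand S → B num bool
step 2: stack=$ bool num B  input=bool bool id if num bool $  — expand B → L bool id if
step 3: stack=$ bool num if id bool L  input=bool bool id if num bool $  — expand L → bool
step 4: stack=$ bool num if id bool bool  input=bool bool id if num bool $  — match bool
step 5: stack=$ bool num if id bool  input=bool id if num bool $  — match bool
step 6: stack=$ bool num if id  input=id if num bool $  — match id
step 7: stack=$ bool num if  input=if num bool $  — match if
step 8: stack=$ bool num  input=num bool $  — match num
Stack after step 8: $ bool (top = bool).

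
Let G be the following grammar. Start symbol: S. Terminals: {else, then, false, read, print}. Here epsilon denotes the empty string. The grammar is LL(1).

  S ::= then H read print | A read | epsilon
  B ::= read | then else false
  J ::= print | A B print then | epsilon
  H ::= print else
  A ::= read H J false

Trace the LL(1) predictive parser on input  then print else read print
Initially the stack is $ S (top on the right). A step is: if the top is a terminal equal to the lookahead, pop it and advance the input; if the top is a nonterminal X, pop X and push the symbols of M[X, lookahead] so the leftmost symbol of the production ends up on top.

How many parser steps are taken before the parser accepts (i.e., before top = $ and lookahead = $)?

     Stack                    Input                         Action
  1  $ S                      then print else read print $  expand S ::= then H read print
  2  $ print read H then      then print else read print $  match then
  3  $ print read H           print else read print $       expand H ::= print else
  4  $ print read else print  print else read print $       match print
  5  $ print read else        else read print $             match else
  6  $ print read             read print $                  match read
  7  $ print                  print $                       match print
Accept reached after 7 steps.

7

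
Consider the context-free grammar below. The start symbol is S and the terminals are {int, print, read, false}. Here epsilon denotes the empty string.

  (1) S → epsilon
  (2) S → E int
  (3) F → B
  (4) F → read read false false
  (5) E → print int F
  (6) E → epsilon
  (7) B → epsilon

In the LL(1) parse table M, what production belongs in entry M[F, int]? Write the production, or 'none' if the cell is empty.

FIRST(E) = {epsilon, print}
FIRST(B) = {epsilon}
FIRST(S) = {epsilon, int, print}  (via E int)
FIRST(F) = {epsilon, read}  (via B)
FOLLOW(S) includes $ since S is the start symbol.
FOLLOW(E): in S→E int, E is followed by int with FIRST {int}. Thus FOLLOW(E) = {int}.
FOLLOW(F): in E→print int F, the suffix after F is empty, so FOLLOW(F) ⊇ FOLLOW(E) = {int}. Thus FOLLOW(F) = {int}.
For F → B: FIRST(B) = {epsilon}, so it goes in M[F, t] for t ∈ {}; since epsilon ∈ FIRST, also for every t ∈ FOLLOW(F) = {int}.
For F → read read false false: FIRST(read read false false) = {read}, so it goes in M[F, t] for t ∈ {read}.

F → B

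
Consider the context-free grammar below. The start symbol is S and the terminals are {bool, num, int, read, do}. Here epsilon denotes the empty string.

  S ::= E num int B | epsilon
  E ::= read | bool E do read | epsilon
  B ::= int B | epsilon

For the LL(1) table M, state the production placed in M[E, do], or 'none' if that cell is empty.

E ::= epsilon

FIRST(E) = {epsilon, bool, read}
FIRST(B) = {epsilon, int}
FIRST(S) = {epsilon, bool, num, read}  (via E num int B)
FOLLOW(S) includes $ since S is the start symbol.
FOLLOW(E): in S::=E num int B, E is followed by num int B with FIRST {num}; in E::=bool E do read, E is followed by do read with FIRST {do}. Thus FOLLOW(E) = {do, num}.
For E ::= read: FIRST(read) = {read}, so it goes in M[E, t] for t ∈ {read}.
For E ::= bool E do read: FIRST(bool E do read) = {bool}, so it goes in M[E, t] for t ∈ {bool}.
For E ::= epsilon: FIRST(epsilon) = {epsilon}, so it goes in M[E, t] for t ∈ {}; since epsilon ∈ FIRST, also for every t ∈ FOLLOW(E) = {do, num}.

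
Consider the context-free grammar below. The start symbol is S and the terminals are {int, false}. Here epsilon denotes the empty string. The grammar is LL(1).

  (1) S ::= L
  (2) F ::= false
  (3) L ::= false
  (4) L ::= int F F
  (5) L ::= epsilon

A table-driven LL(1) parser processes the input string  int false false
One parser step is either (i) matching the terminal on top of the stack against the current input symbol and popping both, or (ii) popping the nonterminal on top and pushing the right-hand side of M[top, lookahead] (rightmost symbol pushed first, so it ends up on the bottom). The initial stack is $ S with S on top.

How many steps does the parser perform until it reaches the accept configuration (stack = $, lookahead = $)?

step 1: stack=$ S  input=int false false $  — expand S ::= L
step 2: stack=$ L  input=int false false $  — expand L ::= int F F
step 3: stack=$ F F int  input=int false false $  — match int
step 4: stack=$ F F  input=false false $  — expand F ::= false
step 5: stack=$ F false  input=false false $  — match false
step 6: stack=$ F  input=false $  — expand F ::= false
step 7: stack=$ false  input=false $  — match false
Accept reached after 7 steps.

7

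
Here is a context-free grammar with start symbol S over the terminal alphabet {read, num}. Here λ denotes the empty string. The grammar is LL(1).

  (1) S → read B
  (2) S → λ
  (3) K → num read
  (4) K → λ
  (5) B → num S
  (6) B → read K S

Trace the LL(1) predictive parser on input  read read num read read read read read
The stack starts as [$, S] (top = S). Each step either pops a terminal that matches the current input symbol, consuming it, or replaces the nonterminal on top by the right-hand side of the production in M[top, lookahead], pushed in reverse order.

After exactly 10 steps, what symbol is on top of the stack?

read

step 1: stack=$ S  input=read read num read read read read read $  — expand S → read B
step 2: stack=$ B read  input=read read num read read read read read $  — match read
step 3: stack=$ B  input=read num read read read read read $  — expand B → read K S
step 4: stack=$ S K read  input=read num read read read read read $  — match read
step 5: stack=$ S K  input=num read read read read read $  — expand K → num read
step 6: stack=$ S read num  input=num read read read read read $  — match num
step 7: stack=$ S read  input=read read read read read $  — match read
step 8: stack=$ S  input=read read read read $  — expand S → read B
step 9: stack=$ B read  input=read read read read $  — match read
step 10: stack=$ B  input=read read read $  — expand B → read K S
Stack after step 10: $ S K read (top = read).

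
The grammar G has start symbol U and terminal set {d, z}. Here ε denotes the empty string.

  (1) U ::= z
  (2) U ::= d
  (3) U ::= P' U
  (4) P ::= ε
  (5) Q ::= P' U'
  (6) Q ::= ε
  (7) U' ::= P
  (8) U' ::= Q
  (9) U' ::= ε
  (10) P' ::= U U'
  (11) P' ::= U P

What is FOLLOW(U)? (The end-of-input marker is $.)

{$, d, z}

FIRST(P) = {ε}
FIRST(U) = {d, z}  (via P' U)
FIRST(P') = {d, z}  (via U U', U P)
FIRST(Q) = {ε, d, z}  (via P' U')
FIRST(U') = {ε, d, z}  (via P, Q)
FOLLOW(U) includes $ since U is the start symbol.
FOLLOW(U): in U::=P' U, the suffix after U is empty (adds nothing new); in P'::=U U', U is followed by U' with FIRST {ε, d, z}; in P'::=U U', the suffix after U is nullable, so FOLLOW(U) ⊇ FOLLOW(P') = {d, z}; in P'::=U P, U is followed by P with FIRST {ε}; in P'::=U P, the suffix after U is nullable, so FOLLOW(U) ⊇ FOLLOW(P') = {d, z}. Thus FOLLOW(U) = {$, d, z}.
FOLLOW(P): in U'::=P, the suffix after P is empty, so FOLLOW(P) ⊇ FOLLOW(U') = {d, z}; in P'::=U P, the suffix after P is empty, so FOLLOW(P) ⊇ FOLLOW(P') = {d, z}. Thus FOLLOW(P) = {d, z}.
FOLLOW(Q): in U'::=Q, the suffix after Q is empty, so FOLLOW(Q) ⊇ FOLLOW(U') = {d, z}. Thus FOLLOW(Q) = {d, z}.
FOLLOW(P'): in U::=P' U, P' is followed by U with FIRST {d, z}; in Q::=P' U', P' is followed by U' with FIRST {ε, d, z}; in Q::=P' U', the suffix after P' is nullable, so FOLLOW(P') ⊇ FOLLOW(Q) = {d, z}. Thus FOLLOW(P') = {d, z}.
FOLLOW(U'): in Q::=P' U', the suffix after U' is empty, so FOLLOW(U') ⊇ FOLLOW(Q) = {d, z}; in P'::=U U', the suffix after U' is empty, so FOLLOW(U') ⊇ FOLLOW(P') = {d, z}. Thus FOLLOW(U') = {d, z}.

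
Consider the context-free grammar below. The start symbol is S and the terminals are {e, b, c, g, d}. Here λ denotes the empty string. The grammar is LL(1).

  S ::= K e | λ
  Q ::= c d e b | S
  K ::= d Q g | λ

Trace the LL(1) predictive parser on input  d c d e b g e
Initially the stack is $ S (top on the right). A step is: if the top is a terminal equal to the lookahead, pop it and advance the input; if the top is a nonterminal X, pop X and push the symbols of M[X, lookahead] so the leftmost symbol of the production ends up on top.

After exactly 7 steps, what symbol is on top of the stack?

b

     Stack          Input            Action
  1  $ S            d c d e b g e $  expand S ::= K e
  2  $ e K          d c d e b g e $  expand K ::= d Q g
  3  $ e g Q d      d c d e b g e $  match d
  4  $ e g Q        c d e b g e $    expand Q ::= c d e b
  5  $ e g b e d c  c d e b g e $    match c
  6  $ e g b e d    d e b g e $      match d
  7  $ e g b e      e b g e $        match e
Stack after step 7: $ e g b (top = b).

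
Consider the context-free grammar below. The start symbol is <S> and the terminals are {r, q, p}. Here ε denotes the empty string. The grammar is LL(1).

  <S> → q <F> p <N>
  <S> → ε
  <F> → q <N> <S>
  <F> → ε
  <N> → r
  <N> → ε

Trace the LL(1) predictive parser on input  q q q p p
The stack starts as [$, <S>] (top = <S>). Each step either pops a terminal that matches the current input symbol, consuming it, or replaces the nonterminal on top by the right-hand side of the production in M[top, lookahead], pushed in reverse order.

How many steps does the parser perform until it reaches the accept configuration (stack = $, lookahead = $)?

      Stack                Input        Action
   1  $ <S>                q q q p p $  expand <S> → q <F> p <N>
   2  $ <N> p <F> q        q q q p p $  match q
   3  $ <N> p <F>          q q p p $    expand <F> → q <N> <S>
   4  $ <N> p <S> <N> q    q q p p $    match q
   5  $ <N> p <S> <N>      q p p $      expand <N> → ε
   6  $ <N> p <S>          q p p $      expand <S> → q <F> p <N>
   7  $ <N> p <N> p <F> q  q p p $      match q
   8  $ <N> p <N> p <F>    p p $        expand <F> → ε
   9  $ <N> p <N> p        p p $        match p
  10  $ <N> p <N>          p $          expand <N> → ε
  11  $ <N> p              p $          match p
  12  $ <N>                $            expand <N> → ε
Accept reached after 12 steps.

12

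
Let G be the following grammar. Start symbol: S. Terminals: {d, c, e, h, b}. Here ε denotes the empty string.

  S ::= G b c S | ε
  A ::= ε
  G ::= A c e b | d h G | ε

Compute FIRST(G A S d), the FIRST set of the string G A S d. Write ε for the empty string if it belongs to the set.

{b, c, d}

FIRST(A): from A::=ε we get {ε}. So FIRST(A) = {ε}.
FIRST(G): from G::=A c e b we get {c}; from G::=d h G we get {d}; from G::=ε we get {ε}. So FIRST(G) = {ε, c, d}.
FIRST(S): from S::=G b c S we get {b, c, d}; from S::=ε we get {ε}. So FIRST(S) = {ε, b, c, d}.
FIRST(G A S d): take FIRST of each symbol in turn, carrying on past any symbol whose FIRST contains ε; result {b, c, d}.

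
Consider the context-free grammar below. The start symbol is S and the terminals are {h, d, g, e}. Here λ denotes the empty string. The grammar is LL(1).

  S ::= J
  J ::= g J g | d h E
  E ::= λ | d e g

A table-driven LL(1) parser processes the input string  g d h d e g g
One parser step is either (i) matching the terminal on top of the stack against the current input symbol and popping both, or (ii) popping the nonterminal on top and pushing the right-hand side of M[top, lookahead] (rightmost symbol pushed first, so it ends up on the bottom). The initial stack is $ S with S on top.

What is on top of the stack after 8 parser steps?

step 1: stack=$ S  input=g d h d e g g $  — expand S ::= J
step 2: stack=$ J  input=g d h d e g g $  — expand J ::= g J g
step 3: stack=$ g J g  input=g d h d e g g $  — match g
step 4: stack=$ g J  input=d h d e g g $  — expand J ::= d h E
step 5: stack=$ g E h d  input=d h d e g g $  — match d
step 6: stack=$ g E h  input=h d e g g $  — match h
step 7: stack=$ g E  input=d e g g $  — expand E ::= d e g
step 8: stack=$ g g e d  input=d e g g $  — match d
Stack after step 8: $ g g e (top = e).

e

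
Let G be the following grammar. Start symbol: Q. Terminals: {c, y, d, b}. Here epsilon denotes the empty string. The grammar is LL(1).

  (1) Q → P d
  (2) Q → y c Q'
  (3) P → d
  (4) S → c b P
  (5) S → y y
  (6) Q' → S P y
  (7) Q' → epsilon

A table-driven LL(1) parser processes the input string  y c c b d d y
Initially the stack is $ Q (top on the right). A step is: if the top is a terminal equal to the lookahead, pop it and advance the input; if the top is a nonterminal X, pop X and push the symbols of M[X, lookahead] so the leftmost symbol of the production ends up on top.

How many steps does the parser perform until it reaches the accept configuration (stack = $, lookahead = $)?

      Stack        Input            Action
   1  $ Q          y c c b d d y $  expand Q → y c Q'
   2  $ Q' c y     y c c b d d y $  match y
   3  $ Q' c       c c b d d y $    match c
   4  $ Q'         c b d d y $      expand Q' → S P y
   5  $ y P S      c b d d y $      expand S → c b P
   6  $ y P P b c  c b d d y $      match c
   7  $ y P P b    b d d y $        match b
   8  $ y P P      d d y $          expand P → d
   9  $ y P d      d d y $          match d
  10  $ y P        d y $            expand P → d
  11  $ y d        d y $            match d
  12  $ y          y $              match y
Accept reached after 12 steps.

12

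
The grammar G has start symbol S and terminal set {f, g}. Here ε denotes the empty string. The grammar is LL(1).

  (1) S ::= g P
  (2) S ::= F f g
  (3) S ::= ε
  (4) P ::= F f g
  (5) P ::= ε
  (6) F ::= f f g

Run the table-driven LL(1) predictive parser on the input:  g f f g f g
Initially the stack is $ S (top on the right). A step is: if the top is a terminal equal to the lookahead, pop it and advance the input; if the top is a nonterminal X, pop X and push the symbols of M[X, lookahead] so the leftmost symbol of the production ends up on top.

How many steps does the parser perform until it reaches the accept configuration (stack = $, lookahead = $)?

step 1: stack=$ S  input=g f f g f g $  — expand S ::= g P
step 2: stack=$ P g  input=g f f g f g $  — match g
step 3: stack=$ P  input=f f g f g $  — expand P ::= F f g
step 4: stack=$ g f F  input=f f g f g $  — expand F ::= f f g
step 5: stack=$ g f g f f  input=f f g f g $  — match f
step 6: stack=$ g f g f  input=f g f g $  — match f
step 7: stack=$ g f g  input=g f g $  — match g
step 8: stack=$ g f  input=f g $  — match f
step 9: stack=$ g  input=g $  — match g
Accept reached after 9 steps.

9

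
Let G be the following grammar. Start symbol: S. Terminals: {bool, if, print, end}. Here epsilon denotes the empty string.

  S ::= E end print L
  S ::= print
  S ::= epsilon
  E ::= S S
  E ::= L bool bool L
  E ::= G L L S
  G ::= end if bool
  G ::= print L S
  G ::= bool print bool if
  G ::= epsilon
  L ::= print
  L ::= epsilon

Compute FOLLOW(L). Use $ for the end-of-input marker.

FIRST(G): from G::=end if bool we get {end}; from G::=print L S we get {print}; from G::=bool print bool if we get {bool}; from G::=epsilon we get {epsilon}. So FIRST(G) = {epsilon, bool, end, print}.
FIRST(L): from L::=print we get {print}; from L::=epsilon we get {epsilon}. So FIRST(L) = {epsilon, print}.
FIRST(S): from S::=E end print L we get {bool, end, print}; from S::=print we get {print}; from S::=epsilon we get {epsilon}. So FIRST(S) = {epsilon, bool, end, print}.
FIRST(E): from E::=S S we get {epsilon, bool, end, print}; from E::=L bool bool L we get {bool, print}; from E::=G L L S we get {epsilon, bool, end, print}. So FIRST(E) = {epsilon, bool, end, print}.
FOLLOW(S) includes $ since S is the start symbol.
FOLLOW(E): in S::=E end print L, E is followed by end print L with FIRST {end}. Thus FOLLOW(E) = {end}.
FOLLOW(G): in E::=G L L S, G is followed by L L S with FIRST {epsilon, bool, end, print}; in E::=G L L S, the suffix after G is nullable, so FOLLOW(G) ⊇ FOLLOW(E) = {end}. Thus FOLLOW(G) = {bool, end, print}.
FOLLOW(S): in E::=S S (occurrence 1), S is followed by S with FIRST {epsilon, bool, end, print}; in E::=S S (occurrence 1), the suffix after S is nullable, so FOLLOW(S) ⊇ FOLLOW(E) = {end}; in E::=S S (occurrence 2), the suffix after S is empty, so FOLLOW(S) ⊇ FOLLOW(E) = {end}; in E::=G L L S, the suffix after S is empty, so FOLLOW(S) ⊇ FOLLOW(E) = {end}; in G::=print L S, the suffix after S is empty, so FOLLOW(S) ⊇ FOLLOW(G) = {bool, end, print}. Thus FOLLOW(S) = {$, bool, end, print}.
FOLLOW(L): in S::=E end print L, the suffix after L is empty, so FOLLOW(L) ⊇ FOLLOW(S) = {$, bool, end, print}; in E::=L bool bool L (occurrence 1), L is followed by bool bool L with FIRST {bool}; in E::=L bool bool L (occurrence 2), the suffix after L is empty, so FOLLOW(L) ⊇ FOLLOW(E) = {end}; in E::=G L L S (occurrence 1), L is followed by L S with FIRST {epsilon, bool, end, print}; in E::=G L L S (occurrence 1), the suffix after L is nullable, so FOLLOW(L) ⊇ FOLLOW(E) = {end}; in E::=G L L S (occurrence 2), L is followed by S with FIRST {epsilon, bool, end, print}; in E::=G L L S (occurrence 2), the suffix after L is nullable, so FOLLOW(L) ⊇ FOLLOW(E) = {end}; in G::=print L S, L is followed by S with FIRST {epsilon, bool, end, print}; in G::=print L S, the suffix after L is nullable, so FOLLOW(L) ⊇ FOLLOW(G) = {bool, end, print}. Thus FOLLOW(L) = {$, bool, end, print}.

{$, bool, end, print}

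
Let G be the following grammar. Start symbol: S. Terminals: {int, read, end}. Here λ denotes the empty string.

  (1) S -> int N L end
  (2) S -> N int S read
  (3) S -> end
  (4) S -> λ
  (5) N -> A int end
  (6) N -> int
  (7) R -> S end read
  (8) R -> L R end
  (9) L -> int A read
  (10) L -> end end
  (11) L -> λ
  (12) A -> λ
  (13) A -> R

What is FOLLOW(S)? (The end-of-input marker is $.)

{$, end, read}

FIRST(L): from L->int A read we get {int}; from L->end end we get {end}; from L->λ we get {λ}. So FIRST(L) = {λ, end, int}.
FIRST(S): from S->int N L end we get {int}; from S->N int S read we get {end, int}; from S->end we get {end}; from S->λ we get {λ}. So FIRST(S) = {λ, end, int}.
FIRST(R): from R->S end read we get {end, int}; from R->L R end we get {end, int}. So FIRST(R) = {end, int}.
FIRST(A): from A->λ we get {λ}; from A->R we get {end, int}. So FIRST(A) = {λ, end, int}.
FIRST(N): from N->A int end we get {end, int}; from N->int we get {int}. So FIRST(N) = {end, int}.
FOLLOW(S) includes $ since S is the start symbol.
FOLLOW(S): in S->N int S read, S is followed by read with FIRST {read}; in R->S end read, S is followed by end read with FIRST {end}. Thus FOLLOW(S) = {$, end, read}.
FOLLOW(N): in S->int N L end, N is followed by L end with FIRST {end, int}; in S->N int S read, N is followed by int S read with FIRST {int}. Thus FOLLOW(N) = {end, int}.
FOLLOW(L): in S->int N L end, L is followed by end with FIRST {end}; in R->L R end, L is followed by R end with FIRST {end, int}. Thus FOLLOW(L) = {end, int}.
FOLLOW(A): in N->A int end, A is followed by int end with FIRST {int}; in L->int A read, A is followed by read with FIRST {read}. Thus FOLLOW(A) = {int, read}.
FOLLOW(R): in R->L R end, R is followed by end with FIRST {end}; in A->R, the suffix after R is empty, so FOLLOW(R) ⊇ FOLLOW(A) = {int, read}. Thus FOLLOW(R) = {end, int, read}.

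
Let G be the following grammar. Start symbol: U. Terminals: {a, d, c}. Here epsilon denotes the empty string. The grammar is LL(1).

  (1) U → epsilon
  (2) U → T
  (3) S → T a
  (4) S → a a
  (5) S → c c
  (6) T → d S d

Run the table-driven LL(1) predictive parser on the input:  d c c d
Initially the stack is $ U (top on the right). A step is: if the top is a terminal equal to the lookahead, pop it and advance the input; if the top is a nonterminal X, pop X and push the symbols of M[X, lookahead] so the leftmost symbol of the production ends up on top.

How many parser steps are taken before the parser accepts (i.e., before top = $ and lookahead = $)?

step 1: stack=$ U  input=d c c d $  — expand U → T
step 2: stack=$ T  input=d c c d $  — expand T → d S d
step 3: stack=$ d S d  input=d c c d $  — match d
step 4: stack=$ d S  input=c c d $  — expand S → c c
step 5: stack=$ d c c  input=c c d $  — match c
step 6: stack=$ d c  input=c d $  — match c
step 7: stack=$ d  input=d $  — match d
Accept reached after 7 steps.

7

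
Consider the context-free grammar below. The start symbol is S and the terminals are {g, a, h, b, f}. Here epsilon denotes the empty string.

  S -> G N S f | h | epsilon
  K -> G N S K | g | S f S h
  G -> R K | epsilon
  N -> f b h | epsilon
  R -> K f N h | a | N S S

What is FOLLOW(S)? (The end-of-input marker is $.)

{$, a, f, g, h}

FIRST(N) = {epsilon, f}
FIRST(S) = {epsilon, a, f, g, h}  (via G N S f)
FIRST(K) = {a, f, g, h}  (via G N S K, S f S h)
FIRST(R) = {epsilon, a, f, g, h}  (via K f N h, N S S)
FIRST(G) = {epsilon, a, f, g, h}  (via R K)
FOLLOW(S) includes $ since S is the start symbol.
FOLLOW(G): in S->G N S f, G is followed by N S f with FIRST {a, f, g, h}; in K->G N S K, G is followed by N S K with FIRST {a, f, g, h}. Thus FOLLOW(G) = {a, f, g, h}.
FOLLOW(K): in K->G N S K, the suffix after K is empty (adds nothing new); in G->R K, the suffix after K is empty, so FOLLOW(K) ⊇ FOLLOW(G) = {a, f, g, h}; in R->K f N h, K is followed by f N h with FIRST {f}. Thus FOLLOW(K) = {a, f, g, h}.
FOLLOW(R): in G->R K, R is followed by K with FIRST {a, f, g, h}. Thus FOLLOW(R) = {a, f, g, h}.
FOLLOW(S): in S->G N S f, S is followed by f with FIRST {f}; in K->G N S K, S is followed by K with FIRST {a, f, g, h}; in K->S f S h (occurrence 1), S is followed by f S h with FIRST {f}; in K->S f S h (occurrence 2), S is followed by h with FIRST {h}; in R->N S S (occurrence 1), S is followed by S with FIRST {epsilon, a, f, g, h}; in R->N S S (occurrence 1), the suffix after S is nullable, so FOLLOW(S) ⊇ FOLLOW(R) = {a, f, g, h}; in R->N S S (occurrence 2), the suffix after S is empty, so FOLLOW(S) ⊇ FOLLOW(R) = {a, f, g, h}. Thus FOLLOW(S) = {$, a, f, g, h}.
FOLLOW(N): in S->G N S f, N is followed by S f with FIRST {a, f, g, h}; in K->G N S K, N is followed by S K with FIRST {a, f, g, h}; in R->K f N h, N is followed by h with FIRST {h}; in R->N S S, N is followed by S S with FIRST {epsilon, a, f, g, h}; in R->N S S, the suffix after N is nullable, so FOLLOW(N) ⊇ FOLLOW(R) = {a, f, g, h}. Thus FOLLOW(N) = {a, f, g, h}.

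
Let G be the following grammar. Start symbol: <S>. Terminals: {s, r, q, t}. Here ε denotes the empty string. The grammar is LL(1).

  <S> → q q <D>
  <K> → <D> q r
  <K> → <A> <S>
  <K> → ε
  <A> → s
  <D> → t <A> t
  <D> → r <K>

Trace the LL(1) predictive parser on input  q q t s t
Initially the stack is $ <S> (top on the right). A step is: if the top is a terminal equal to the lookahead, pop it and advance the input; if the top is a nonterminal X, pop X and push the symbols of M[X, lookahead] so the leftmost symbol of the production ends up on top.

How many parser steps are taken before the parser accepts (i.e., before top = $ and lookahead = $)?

8

     Stack      Input        Action
  1  $ <S>      q q t s t $  expand <S> → q q <D>
  2  $ <D> q q  q q t s t $  match q
  3  $ <D> q    q t s t $    match q
  4  $ <D>      t s t $      expand <D> → t <A> t
  5  $ t <A> t  t s t $      match t
  6  $ t <A>    s t $        expand <A> → s
  7  $ t s      s t $        match s
  8  $ t        t $          match t
Accept reached after 8 steps.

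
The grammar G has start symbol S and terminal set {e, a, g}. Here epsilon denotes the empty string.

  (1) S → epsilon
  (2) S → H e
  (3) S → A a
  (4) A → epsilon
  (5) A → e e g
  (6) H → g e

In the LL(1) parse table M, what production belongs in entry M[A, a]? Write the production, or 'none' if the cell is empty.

A → epsilon

FIRST(A): from A→epsilon we get {epsilon}; from A→e e g we get {e}. So FIRST(A) = {epsilon, e}.
FIRST(H): from H→g e we get {g}. So FIRST(H) = {g}.
FIRST(S): from S→epsilon we get {epsilon}; from S→H e we get {g}; from S→A a we get {a, e}. So FIRST(S) = {epsilon, a, e, g}.
FOLLOW(S) includes $ since S is the start symbol.
FOLLOW(A): in S→A a, A is followed by a with FIRST {a}. Thus FOLLOW(A) = {a}.
For A → epsilon: FIRST(epsilon) = {epsilon}, so it goes in M[A, t] for t ∈ {}; since epsilon ∈ FIRST, also for every t ∈ FOLLOW(A) = {a}.
For A → e e g: FIRST(e e g) = {e}, so it goes in M[A, t] for t ∈ {e}.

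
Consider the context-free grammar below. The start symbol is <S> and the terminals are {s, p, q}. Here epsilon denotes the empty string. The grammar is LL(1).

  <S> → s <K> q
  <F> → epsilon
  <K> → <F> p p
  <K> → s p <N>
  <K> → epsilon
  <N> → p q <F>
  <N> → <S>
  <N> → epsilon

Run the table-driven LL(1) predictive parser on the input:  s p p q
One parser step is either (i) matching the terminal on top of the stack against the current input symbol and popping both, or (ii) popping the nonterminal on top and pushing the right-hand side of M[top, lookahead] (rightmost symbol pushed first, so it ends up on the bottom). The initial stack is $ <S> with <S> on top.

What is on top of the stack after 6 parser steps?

q

     Stack        Input      Action
  1  $ <S>        s p p q $  expand <S> → s <K> q
  2  $ q <K> s    s p p q $  match s
  3  $ q <K>      p p q $    expand <K> → <F> p p
  4  $ q p p <F>  p p q $    expand <F> → epsilon
  5  $ q p p      p p q $    match p
  6  $ q p        p q $      match p
Stack after step 6: $ q (top = q).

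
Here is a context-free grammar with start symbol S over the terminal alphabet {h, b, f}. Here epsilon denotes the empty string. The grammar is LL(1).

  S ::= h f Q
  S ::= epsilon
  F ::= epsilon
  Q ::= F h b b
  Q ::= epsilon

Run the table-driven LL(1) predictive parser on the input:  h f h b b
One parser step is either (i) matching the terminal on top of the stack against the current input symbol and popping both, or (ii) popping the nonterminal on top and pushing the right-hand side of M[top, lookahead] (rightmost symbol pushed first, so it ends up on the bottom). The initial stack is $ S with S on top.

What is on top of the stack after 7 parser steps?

     Stack      Input        Action
  1  $ S        h f h b b $  expand S ::= h f Q
  2  $ Q f h    h f h b b $  match h
  3  $ Q f      f h b b $    match f
  4  $ Q        h b b $      expand Q ::= F h b b
  5  $ b b h F  h b b $      expand F ::= epsilon
  6  $ b b h    h b b $      match h
  7  $ b b      b b $        match b
Stack after step 7: $ b (top = b).

b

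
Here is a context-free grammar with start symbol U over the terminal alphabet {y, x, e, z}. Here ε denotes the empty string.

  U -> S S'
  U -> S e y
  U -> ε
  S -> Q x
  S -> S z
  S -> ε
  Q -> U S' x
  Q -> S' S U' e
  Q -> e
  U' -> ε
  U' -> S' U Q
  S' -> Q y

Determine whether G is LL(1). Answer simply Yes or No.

FIRST(U) = {ε, e, z}
FIRST(S) = {ε, e, z}
FIRST(Q) = {e, z}
FIRST(U') = {ε, e, z}
FIRST(S') = {e, z}
FOLLOW(U) = {$, e, z}
FOLLOW(S) = {e, z}
FOLLOW(Q) = {e, x, y}
FOLLOW(U') = {e}
FOLLOW(S') = {$, e, x, z}
Cell M[Q, e] receives both Q -> U S' x and Q -> S' S U' e and Q -> e — the grammar is not LL(1).

No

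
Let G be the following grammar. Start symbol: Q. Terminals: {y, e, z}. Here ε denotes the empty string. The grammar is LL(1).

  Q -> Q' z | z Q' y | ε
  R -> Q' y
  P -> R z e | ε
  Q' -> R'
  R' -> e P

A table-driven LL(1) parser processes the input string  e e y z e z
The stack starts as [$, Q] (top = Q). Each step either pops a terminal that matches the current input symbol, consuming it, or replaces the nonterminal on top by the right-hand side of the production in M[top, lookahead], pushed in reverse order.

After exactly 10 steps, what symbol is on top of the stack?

      Stack          Input          Action
   1  $ Q            e e y z e z $  expand Q -> Q' z
   2  $ z Q'         e e y z e z $  expand Q' -> R'
   3  $ z R'         e e y z e z $  expand R' -> e P
   4  $ z P e        e e y z e z $  match e
   5  $ z P          e y z e z $    expand P -> R z e
   6  $ z e z R      e y z e z $    expand R -> Q' y
   7  $ z e z y Q'   e y z e z $    expand Q' -> R'
   8  $ z e z y R'   e y z e z $    expand R' -> e P
   9  $ z e z y P e  e y z e z $    match e
  10  $ z e z y P    y z e z $      expand P -> ε
Stack after step 10: $ z e z y (top = y).

y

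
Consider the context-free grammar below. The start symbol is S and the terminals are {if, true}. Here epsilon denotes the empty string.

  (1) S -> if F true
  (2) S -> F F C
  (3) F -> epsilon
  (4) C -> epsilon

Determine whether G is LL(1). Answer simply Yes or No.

Yes

FIRST(S) = {epsilon, if}
FIRST(F) = {epsilon}
FIRST(C) = {epsilon}
FOLLOW(S) = {$}
FOLLOW(F) = {$, true}
FOLLOW(C) = {$}
Each cell of M receives at most one production.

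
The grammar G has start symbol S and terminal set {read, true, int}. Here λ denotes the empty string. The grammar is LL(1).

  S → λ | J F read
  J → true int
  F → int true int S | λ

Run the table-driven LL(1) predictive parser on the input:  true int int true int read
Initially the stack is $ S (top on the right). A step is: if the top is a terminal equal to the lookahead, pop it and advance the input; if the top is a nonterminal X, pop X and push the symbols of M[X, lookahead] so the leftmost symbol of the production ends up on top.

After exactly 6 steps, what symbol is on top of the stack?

     Stack                  Input                         Action
  1  $ S                    true int int true int read $  expand S → J F read
  2  $ read F J             true int int true int read $  expand J → true int
  3  $ read F int true      true int int true int read $  match true
  4  $ read F int           int int true int read $       match int
  5  $ read F               int true int read $           expand F → int true int S
  6  $ read S int true int  int true int read $           match int
Stack after step 6: $ read S int true (top = true).

true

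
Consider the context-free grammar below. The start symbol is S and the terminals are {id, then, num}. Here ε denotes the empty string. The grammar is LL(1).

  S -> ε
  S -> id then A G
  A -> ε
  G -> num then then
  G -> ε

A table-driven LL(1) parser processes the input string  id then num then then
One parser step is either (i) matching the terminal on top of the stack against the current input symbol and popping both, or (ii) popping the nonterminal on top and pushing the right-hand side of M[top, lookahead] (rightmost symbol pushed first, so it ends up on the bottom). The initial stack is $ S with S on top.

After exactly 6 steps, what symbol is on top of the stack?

step 1: stack=$ S  input=id then num then then $  — expand S -> id then A G
step 2: stack=$ G A then id  input=id then num then then $  — match id
step 3: stack=$ G A then  input=then num then then $  — match then
step 4: stack=$ G A  input=num then then $  — expand A -> ε
step 5: stack=$ G  input=num then then $  — expand G -> num then then
step 6: stack=$ then then num  input=num then then $  — match num
Stack after step 6: $ then then (top = then).

then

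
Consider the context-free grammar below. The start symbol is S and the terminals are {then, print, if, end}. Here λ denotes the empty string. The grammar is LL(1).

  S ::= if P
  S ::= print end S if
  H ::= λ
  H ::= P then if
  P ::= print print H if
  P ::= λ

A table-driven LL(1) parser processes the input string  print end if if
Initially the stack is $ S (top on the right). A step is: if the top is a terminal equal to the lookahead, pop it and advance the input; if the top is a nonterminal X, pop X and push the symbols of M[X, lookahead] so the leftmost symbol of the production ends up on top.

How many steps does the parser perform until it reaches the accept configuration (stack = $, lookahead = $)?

7

step 1: stack=$ S  input=print end if if $  — expand S ::= print end S if
step 2: stack=$ if S end print  input=print end if if $  — match print
step 3: stack=$ if S end  input=end if if $  — match end
step 4: stack=$ if S  input=if if $  — expand S ::= if P
step 5: stack=$ if P if  input=if if $  — match if
step 6: stack=$ if P  input=if $  — expand P ::= λ
step 7: stack=$ if  input=if $  — match if
Accept reached after 7 steps.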